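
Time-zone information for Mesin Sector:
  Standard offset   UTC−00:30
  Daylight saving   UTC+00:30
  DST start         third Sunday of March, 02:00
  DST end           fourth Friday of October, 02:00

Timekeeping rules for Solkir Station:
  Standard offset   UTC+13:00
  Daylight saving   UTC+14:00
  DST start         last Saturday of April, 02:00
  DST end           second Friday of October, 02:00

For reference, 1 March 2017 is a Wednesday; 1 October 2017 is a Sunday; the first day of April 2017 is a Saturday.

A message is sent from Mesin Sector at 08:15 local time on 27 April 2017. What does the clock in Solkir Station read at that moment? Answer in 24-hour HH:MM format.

20:45

1 March 2017 is a Wednesday, so the first Sunday is March 5 and the third is March 19.
1 October 2017 is a Sunday, so the first Friday is October 6 and the fourth is October 27.
27 April 2017 falls between 19 March and 27 October, so daylight saving is in effect and Mesin Sector is at UTC+00:30.
08:15 Mesin Sector − 0h30m = 07:45 UTC.
1 April 2017 is a Saturday, so Saturdays fall on 1, 8, 15, 22, 29; the last is April 29.
1 October 2017 is a Sunday, so the first Friday is October 6 and the second is October 13.
At the standard offset (UTC+13:00), 07:45 UTC + 13h = 20:45 Solkir Station standard time.
The standard-time date in Solkir Station, 27 April 2017, is outside the daylight-saving period (29 April – 13 October), so Solkir Station is on standard time, UTC+13:00.
07:45 UTC + 13h = 20:45 Solkir Station.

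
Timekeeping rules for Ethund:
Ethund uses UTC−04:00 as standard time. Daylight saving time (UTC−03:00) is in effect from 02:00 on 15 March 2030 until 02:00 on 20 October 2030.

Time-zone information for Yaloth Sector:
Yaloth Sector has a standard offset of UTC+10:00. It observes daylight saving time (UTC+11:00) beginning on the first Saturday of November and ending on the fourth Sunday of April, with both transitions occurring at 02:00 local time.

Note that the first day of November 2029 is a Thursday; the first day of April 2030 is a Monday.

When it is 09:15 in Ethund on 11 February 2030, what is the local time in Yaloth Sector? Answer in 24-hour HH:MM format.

11 February 2030 is outside the daylight-saving period (15 March – 20 October), so Ethund is on standard time, UTC−04:00.
09:15 Ethund + 4h = 13:15 UTC.
1 November 2029 is a Thursday, so the first Saturday is November 3.
1 April 2030 is a Monday, so the first Sunday is April 7 and the fourth is April 28.
At the standard offset (UTC+10:00), 13:15 UTC + 10h = 23:15 Yaloth Sector standard time.
Daylight saving runs 3 November 2029 – 28 April 2030; the standard-time date in Yaloth Sector, 11 February 2030, is inside that window, so Yaloth Sector is at UTC+11:00.
13:15 UTC + 11h = 00:15 Yaloth Sector (rolling into the next day, 12 February 2030).

00:15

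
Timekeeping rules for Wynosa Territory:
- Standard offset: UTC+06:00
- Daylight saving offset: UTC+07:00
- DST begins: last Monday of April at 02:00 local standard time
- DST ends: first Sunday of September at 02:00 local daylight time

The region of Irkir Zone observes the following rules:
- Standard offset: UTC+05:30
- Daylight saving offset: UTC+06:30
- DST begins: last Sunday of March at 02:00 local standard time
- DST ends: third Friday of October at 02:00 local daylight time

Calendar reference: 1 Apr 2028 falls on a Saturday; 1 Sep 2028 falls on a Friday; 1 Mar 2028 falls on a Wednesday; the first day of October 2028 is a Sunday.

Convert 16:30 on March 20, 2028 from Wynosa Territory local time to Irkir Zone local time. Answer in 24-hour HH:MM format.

16:00

1 April 2028 is a Saturday, so Mondays fall on 3, 10, 17, 24; the last is April 24.
1 September 2028 is a Friday, so the first Sunday is September 3.
Daylight saving runs 24 April – 3 September; March 20, 2028 is outside that window, so Wynosa Territory is on standard time at UTC+06:00.
16:30 Wynosa Territory − 6h = 10:30 UTC.
1 March 2028 is a Wednesday, so Sundays fall on 5, 12, 19, 26; the last is March 26.
1 October 2028 is a Sunday, so the first Friday is October 6 and the third is October 20.
At the standard offset (UTC+05:30), 10:30 UTC + 5h30m = 16:00 Irkir Zone standard time.
Daylight saving runs 26 March – 20 October; the standard-time date in Irkir Zone, March 20, 2028, is outside that window, so Irkir Zone is on standard time at UTC+05:30.
10:30 UTC + 5h30m = 16:00 Irkir Zone.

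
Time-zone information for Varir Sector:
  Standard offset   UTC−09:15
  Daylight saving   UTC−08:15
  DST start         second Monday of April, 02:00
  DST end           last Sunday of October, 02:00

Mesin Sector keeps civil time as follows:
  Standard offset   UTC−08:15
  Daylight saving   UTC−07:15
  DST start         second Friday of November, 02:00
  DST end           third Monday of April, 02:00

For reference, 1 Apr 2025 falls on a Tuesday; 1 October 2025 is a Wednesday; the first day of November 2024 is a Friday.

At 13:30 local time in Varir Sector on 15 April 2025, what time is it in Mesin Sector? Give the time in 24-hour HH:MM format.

1 April 2025 is a Tuesday, so the first Monday is April 7 and the second is April 14.
1 October 2025 is a Wednesday, so Sundays fall on 5, 12, 19, 26; the last is October 26.
15 April 2025 lies within the daylight-saving period (14 April – 26 October), so Varir Sector is on daylight time, UTC−08:15.
13:30 Varir Sector + 8h15m = 21:45 UTC.
1 November 2024 is a Friday, so the first Friday is November 1 and the second is November 8.
1 April 2025 is a Tuesday, so the first Monday is April 7 and the third is April 21.
At the standard offset (UTC−08:15), 21:45 UTC − 8h15m = 13:30 Mesin Sector standard time.
The standard-time date in Mesin Sector, 15 April 2025, falls between 8 November 2024 and 21 April 2025, so daylight saving is in effect and Mesin Sector is at UTC−07:15.
21:45 UTC − 7h15m = 14:30 Mesin Sector.

14:30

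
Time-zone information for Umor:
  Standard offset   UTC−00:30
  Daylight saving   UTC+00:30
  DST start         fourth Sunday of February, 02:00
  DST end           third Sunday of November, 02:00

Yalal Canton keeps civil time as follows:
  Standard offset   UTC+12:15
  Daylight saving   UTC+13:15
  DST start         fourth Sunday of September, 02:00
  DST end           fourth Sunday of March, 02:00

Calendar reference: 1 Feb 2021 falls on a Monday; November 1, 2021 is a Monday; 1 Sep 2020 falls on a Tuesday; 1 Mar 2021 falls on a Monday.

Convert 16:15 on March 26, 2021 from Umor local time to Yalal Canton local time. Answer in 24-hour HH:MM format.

1 February 2021 is a Monday, so the first Sunday is February 7 and the fourth is February 28.
1 November 2021 is a Monday, so the first Sunday is November 7 and the third is November 21.
Daylight saving runs 28 February – 21 November; March 26, 2021 is inside that window, so Umor is at UTC+00:30.
16:15 Umor − 0h30m = 15:45 UTC.
1 September 2020 is a Tuesday, so the first Sunday is September 6 and the fourth is September 27.
1 March 2021 is a Monday, so the first Sunday is March 7 and the fourth is March 28.
At the standard offset (UTC+12:15), 15:45 UTC + 12h15m = 04:00 Yalal Canton standard time (rolling into the next day, 27 March 2021).
Daylight saving runs 27 September 2020 – 28 March 2021; the standard-time date in Yalal Canton, March 27, 2021, is inside that window, so Yalal Canton is at UTC+13:15.
15:45 UTC + 13h15m = 05:00 Yalal Canton (rolling into the next day, 27 March 2021).

05:00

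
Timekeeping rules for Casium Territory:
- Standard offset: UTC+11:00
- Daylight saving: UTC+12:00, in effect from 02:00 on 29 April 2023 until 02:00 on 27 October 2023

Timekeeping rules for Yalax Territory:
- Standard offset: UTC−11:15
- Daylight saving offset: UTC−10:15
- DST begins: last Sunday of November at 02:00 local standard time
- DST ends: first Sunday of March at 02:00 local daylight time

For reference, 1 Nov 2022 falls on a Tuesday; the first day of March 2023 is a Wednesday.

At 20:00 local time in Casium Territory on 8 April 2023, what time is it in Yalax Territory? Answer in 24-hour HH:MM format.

Daylight saving runs 29 April – 27 October; 8 April 2023 is outside that window, so Casium Territory is on standard time at UTC+11:00.
20:00 Casium Territory − 11h = 09:00 UTC.
1 November 2022 is a Tuesday, so Sundays fall on 6, 13, 20, 27; the last is November 27.
1 March 2023 is a Wednesday, so the first Sunday is March 5.
At the standard offset (UTC−11:15), 09:00 UTC − 11h15m = 21:45 Yalax Territory standard time (rolling into the previous day, 7 April 2023).
The standard-time date in Yalax Territory, 7 April 2023, does not fall between 27 November 2022 and 5 March 2023, so daylight saving is not in effect and Yalax Territory is at UTC−11:15.
09:00 UTC − 11h15m = 21:45 Yalax Territory (rolling into the previous day, 7 April 2023).

21:45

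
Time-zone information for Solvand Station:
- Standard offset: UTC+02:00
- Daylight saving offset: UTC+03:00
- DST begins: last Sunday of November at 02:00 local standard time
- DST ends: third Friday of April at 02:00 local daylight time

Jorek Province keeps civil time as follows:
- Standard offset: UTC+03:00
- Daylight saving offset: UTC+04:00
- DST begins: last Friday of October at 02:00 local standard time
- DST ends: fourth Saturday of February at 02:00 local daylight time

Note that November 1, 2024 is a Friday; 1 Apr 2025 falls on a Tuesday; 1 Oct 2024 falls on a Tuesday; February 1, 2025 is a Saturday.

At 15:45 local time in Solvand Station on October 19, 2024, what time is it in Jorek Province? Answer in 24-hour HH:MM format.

1 November 2024 is a Friday, so Sundays fall on 3, 10, 17, 24; the last is November 24.
1 April 2025 is a Tuesday, so the first Friday is April 4 and the third is April 18.
October 19, 2024 does not fall between 24 November 2024 and 18 April 2025, so daylight saving is not in effect and Solvand Station is at UTC+02:00.
15:45 Solvand Station − 2h = 13:45 UTC.
1 October 2024 is a Tuesday, so Fridays fall on 4, 11, 18, 25; the last is October 25.
1 February 2025 is a Saturday, so the first Saturday is February 1 and the fourth is February 22.
At the standard offset (UTC+03:00), 13:45 UTC + 3h = 16:45 Jorek Province standard time.
The standard-time date in Jorek Province, October 19, 2024, does not fall between 25 October 2024 and 22 February 2025, so daylight saving is not in effect and Jorek Province is at UTC+03:00.
13:45 UTC + 3h = 16:45 Jorek Province.

16:45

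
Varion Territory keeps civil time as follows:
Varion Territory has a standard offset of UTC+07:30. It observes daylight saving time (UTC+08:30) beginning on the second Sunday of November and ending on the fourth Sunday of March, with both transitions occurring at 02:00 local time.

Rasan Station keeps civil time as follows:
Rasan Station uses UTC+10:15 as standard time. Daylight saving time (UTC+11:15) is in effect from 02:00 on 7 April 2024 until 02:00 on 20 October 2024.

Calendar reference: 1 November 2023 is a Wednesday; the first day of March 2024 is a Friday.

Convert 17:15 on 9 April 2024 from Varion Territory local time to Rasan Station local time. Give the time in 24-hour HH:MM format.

21:00

1 November 2023 is a Wednesday, so the first Sunday is November 5 and the second is November 12.
1 March 2024 is a Friday, so the first Sunday is March 3 and the fourth is March 24.
9 April 2024 does not fall between 12 November 2023 and 24 March 2024, so daylight saving is not in effect and Varion Territory is at UTC+07:30.
17:15 Varion Territory − 7h30m = 09:45 UTC.
At the standard offset (UTC+10:15), 09:45 UTC + 10h15m = 20:00 Rasan Station standard time.
Daylight saving runs 7 April – 20 October; the standard-time date in Rasan Station, 9 April 2024, is inside that window, so Rasan Station is at UTC+11:15.
09:45 UTC + 11h15m = 21:00 Rasan Station.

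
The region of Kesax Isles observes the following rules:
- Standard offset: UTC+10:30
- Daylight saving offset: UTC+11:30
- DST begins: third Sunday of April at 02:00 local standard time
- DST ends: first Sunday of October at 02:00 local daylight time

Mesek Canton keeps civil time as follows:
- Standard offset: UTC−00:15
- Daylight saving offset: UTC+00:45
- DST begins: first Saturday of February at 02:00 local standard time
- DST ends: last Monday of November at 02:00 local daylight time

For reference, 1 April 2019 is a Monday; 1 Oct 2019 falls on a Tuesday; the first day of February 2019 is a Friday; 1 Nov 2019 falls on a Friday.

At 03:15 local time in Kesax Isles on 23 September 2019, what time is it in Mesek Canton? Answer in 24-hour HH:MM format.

1 April 2019 is a Monday, so the first Sunday is April 7 and the third is April 21.
1 October 2019 is a Tuesday, so the first Sunday is October 6.
23 September 2019 falls between 21 April and 6 October, so daylight saving is in effect and Kesax Isles is at UTC+11:30.
03:15 Kesax Isles − 11h30m = 15:45 UTC (rolling into the previous day, 22 September 2019).
1 February 2019 is a Friday, so the first Saturday is February 2.
1 November 2019 is a Friday, so Mondays fall on 4, 11, 18, 25; the last is November 25.
At the standard offset (UTC−00:15), 15:45 UTC − 0h15m = 15:30 Mesek Canton standard time.
The standard-time date in Mesek Canton, 22 September 2019, lies within the daylight-saving period (2 February – 25 November), so Mesek Canton is on daylight time, UTC+00:45.
15:45 UTC + 0h45m = 16:30 Mesek Canton.

16:30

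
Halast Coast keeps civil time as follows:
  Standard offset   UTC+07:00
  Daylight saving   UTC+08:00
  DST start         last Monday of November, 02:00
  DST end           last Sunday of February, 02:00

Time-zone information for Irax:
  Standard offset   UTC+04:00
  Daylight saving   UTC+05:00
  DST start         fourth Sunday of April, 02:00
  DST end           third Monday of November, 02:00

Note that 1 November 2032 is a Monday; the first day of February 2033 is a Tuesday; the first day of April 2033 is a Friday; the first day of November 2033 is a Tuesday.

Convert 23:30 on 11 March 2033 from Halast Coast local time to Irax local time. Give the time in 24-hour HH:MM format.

20:30

1 November 2032 is a Monday, so Mondays fall on 1, 8, 15, 22, 29; the last is November 29.
1 February 2033 is a Tuesday, so Sundays fall on 6, 13, 20, 27; the last is February 27.
11 March 2033 is outside the daylight-saving period (29 November 2032 – 27 February 2033), so Halast Coast is on standard time, UTC+07:00.
23:30 Halast Coast − 7h = 16:30 UTC.
1 April 2033 is a Friday, so the first Sunday is April 3 and the fourth is April 24.
1 November 2033 is a Tuesday, so the first Monday is November 7 and the third is November 21.
At the standard offset (UTC+04:00), 16:30 UTC + 4h = 20:30 Irax standard time.
The standard-time date in Irax, 11 March 2033, is outside the daylight-saving period (24 April – 21 November), so Irax is on standard time, UTC+04:00.
16:30 UTC + 4h = 20:30 Irax.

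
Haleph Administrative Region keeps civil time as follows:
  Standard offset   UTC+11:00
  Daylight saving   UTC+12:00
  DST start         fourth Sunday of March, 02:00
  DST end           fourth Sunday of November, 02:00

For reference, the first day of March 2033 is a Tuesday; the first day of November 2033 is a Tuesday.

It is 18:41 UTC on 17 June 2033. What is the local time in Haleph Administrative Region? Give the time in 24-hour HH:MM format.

1 March 2033 is a Tuesday, so the first Sunday is March 6 and the fourth is March 27.
1 November 2033 is a Tuesday, so the first Sunday is November 6 and the fourth is November 27.
At the standard offset (UTC+11:00), 18:41 UTC + 11h = 05:41 Haleph Administrative Region standard time (rolling into the next day, 18 June 2033).
The standard-time date in Haleph Administrative Region, 18 June 2033, falls between 27 March and 27 November, so daylight saving is in effect and Haleph Administrative Region is at UTC+12:00.
18:41 UTC + 12h = 06:41 local (rolling into the next day, 18 June 2033).

06:41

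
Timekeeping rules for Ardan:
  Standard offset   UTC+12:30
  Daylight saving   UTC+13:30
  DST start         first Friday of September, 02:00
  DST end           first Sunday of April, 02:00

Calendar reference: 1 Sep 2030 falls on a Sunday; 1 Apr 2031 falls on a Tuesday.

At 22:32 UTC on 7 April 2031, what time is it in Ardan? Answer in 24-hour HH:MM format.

11:02

1 September 2030 is a Sunday, so the first Friday is September 6.
1 April 2031 is a Tuesday, so the first Sunday is April 6.
At the standard offset (UTC+12:30), 22:32 UTC + 12h30m = 11:02 Ardan standard time (rolling into the next day, 8 April 2031).
The standard-time date in Ardan, 8 April 2031, does not fall between 6 September 2030 and 6 April 2031, so daylight saving is not in effect and Ardan is at UTC+12:30.
22:32 UTC + 12h30m = 11:02 local (rolling into the next day, 8 April 2031).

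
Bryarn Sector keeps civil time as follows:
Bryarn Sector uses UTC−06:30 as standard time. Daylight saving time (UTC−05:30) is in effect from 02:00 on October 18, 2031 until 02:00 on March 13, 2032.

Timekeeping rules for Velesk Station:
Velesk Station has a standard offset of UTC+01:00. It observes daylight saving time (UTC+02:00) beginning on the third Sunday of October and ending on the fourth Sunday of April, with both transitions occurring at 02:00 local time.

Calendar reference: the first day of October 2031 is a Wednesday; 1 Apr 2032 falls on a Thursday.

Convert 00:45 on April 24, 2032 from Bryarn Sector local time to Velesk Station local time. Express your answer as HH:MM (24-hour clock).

09:15

April 24, 2032 does not fall between 18 October 2031 and 13 March 2032, so daylight saving is not in effect and Bryarn Sector is at UTC−06:30.
00:45 Bryarn Sector + 6h30m = 07:15 UTC.
1 October 2031 is a Wednesday, so the first Sunday is October 5 and the third is October 19.
1 April 2032 is a Thursday, so the first Sunday is April 4 and the fourth is April 25.
At the standard offset (UTC+01:00), 07:15 UTC + 1h = 08:15 Velesk Station standard time.
Daylight saving runs 19 October 2031 – 25 April 2032; the standard-time date in Velesk Station, April 24, 2032, is inside that window, so Velesk Station is at UTC+02:00.
07:15 UTC + 2h = 09:15 Velesk Station.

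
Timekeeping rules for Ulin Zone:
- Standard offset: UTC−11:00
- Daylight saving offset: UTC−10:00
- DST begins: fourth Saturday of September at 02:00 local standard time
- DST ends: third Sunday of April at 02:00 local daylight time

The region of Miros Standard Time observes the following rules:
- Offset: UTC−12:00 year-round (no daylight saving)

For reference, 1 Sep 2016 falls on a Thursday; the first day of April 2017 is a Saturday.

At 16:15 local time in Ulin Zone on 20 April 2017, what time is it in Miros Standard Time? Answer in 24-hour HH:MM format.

15:15

1 September 2016 is a Thursday, so the first Saturday is September 3 and the fourth is September 24.
1 April 2017 is a Saturday, so the first Sunday is April 2 and the third is April 16.
20 April 2017 is outside the daylight-saving period (24 September 2016 – 16 April 2017), so Ulin Zone is on standard time, UTC−11:00.
16:15 Ulin Zone + 11h = 03:15 UTC (rolling into the next day, 21 April 2017).
Miros Standard Time stays on UTC−12:00 all year.
03:15 UTC − 12h = 15:15 Miros Standard Time (rolling into the previous day, 20 April 2017).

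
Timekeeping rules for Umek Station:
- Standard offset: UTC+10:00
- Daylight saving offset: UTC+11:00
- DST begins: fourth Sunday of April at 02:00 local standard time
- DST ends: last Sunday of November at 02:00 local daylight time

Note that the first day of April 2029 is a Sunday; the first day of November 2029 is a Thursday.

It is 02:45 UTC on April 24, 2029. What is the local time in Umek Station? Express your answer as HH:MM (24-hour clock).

1 April 2029 is a Sunday, so the first Sunday is April 1 and the fourth is April 22.
1 November 2029 is a Thursday, so Sundays fall on 4, 11, 18, 25; the last is November 25.
At the standard offset (UTC+10:00), 02:45 UTC + 10h = 12:45 Umek Station standard time.
Daylight saving runs 22 April – 25 November; the standard-time date in Umek Station, April 24, 2029, is inside that window, so Umek Station is at UTC+11:00.
02:45 UTC + 11h = 13:45 local.

13:45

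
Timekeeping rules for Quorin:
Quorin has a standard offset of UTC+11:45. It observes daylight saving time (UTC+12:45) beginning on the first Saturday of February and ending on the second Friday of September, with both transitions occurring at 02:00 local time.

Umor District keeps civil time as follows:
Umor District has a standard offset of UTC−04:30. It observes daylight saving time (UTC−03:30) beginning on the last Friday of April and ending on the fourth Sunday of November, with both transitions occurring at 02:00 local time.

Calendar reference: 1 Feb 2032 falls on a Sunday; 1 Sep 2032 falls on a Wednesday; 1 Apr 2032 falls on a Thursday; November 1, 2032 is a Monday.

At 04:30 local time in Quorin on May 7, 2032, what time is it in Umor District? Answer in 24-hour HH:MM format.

1 February 2032 is a Sunday, so the first Saturday is February 7.
1 September 2032 is a Wednesday, so the first Friday is September 3 and the second is September 10.
May 7, 2032 falls between 7 February and 10 September, so daylight saving is in effect and Quorin is at UTC+12:45.
04:30 Quorin − 12h45m = 15:45 UTC (rolling into the previous day, 6 May 2032).
1 April 2032 is a Thursday, so Fridays fall on 2, 9, 16, 23, 30; the last is April 30.
1 November 2032 is a Monday, so the first Sunday is November 7 and the fourth is November 28.
At the standard offset (UTC−04:30), 15:45 UTC − 4h30m = 11:15 Umor District standard time.
Daylight saving runs 30 April – 28 November; the standard-time date in Umor District, May 6, 2032, is inside that window, so Umor District is at UTC−03:30.
15:45 UTC − 3h30m = 12:15 Umor District.

12:15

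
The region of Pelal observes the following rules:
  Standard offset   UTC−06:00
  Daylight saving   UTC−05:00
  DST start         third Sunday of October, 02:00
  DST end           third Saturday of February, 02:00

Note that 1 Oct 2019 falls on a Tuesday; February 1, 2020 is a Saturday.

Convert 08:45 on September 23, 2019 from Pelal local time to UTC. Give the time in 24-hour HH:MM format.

1 October 2019 is a Tuesday, so the first Sunday is October 6 and the third is October 20.
1 February 2020 is a Saturday, so the first Saturday is February 1 and the third is February 15.
September 23, 2019 does not fall between 20 October 2019 and 15 February 2020, so daylight saving is not in effect and Pelal is at UTC−06:00.
08:45 local + 6h = 14:45 UTC.

14:45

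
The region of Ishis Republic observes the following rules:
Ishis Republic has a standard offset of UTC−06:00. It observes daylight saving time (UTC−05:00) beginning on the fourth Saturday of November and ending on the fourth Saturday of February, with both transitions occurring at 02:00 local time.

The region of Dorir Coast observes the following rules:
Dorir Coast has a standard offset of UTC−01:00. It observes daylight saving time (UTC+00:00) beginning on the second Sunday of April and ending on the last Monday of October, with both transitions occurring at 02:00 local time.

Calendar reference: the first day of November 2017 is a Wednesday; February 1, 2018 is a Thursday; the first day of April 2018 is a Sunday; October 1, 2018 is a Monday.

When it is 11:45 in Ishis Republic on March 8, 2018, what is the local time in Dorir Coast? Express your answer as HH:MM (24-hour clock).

1 November 2017 is a Wednesday, so the first Saturday is November 4 and the fourth is November 25.
1 February 2018 is a Thursday, so the first Saturday is February 3 and the fourth is February 24.
March 8, 2018 does not fall between 25 November 2017 and 24 February 2018, so daylight saving is not in effect and Ishis Republic is at UTC−06:00.
11:45 Ishis Republic + 6h = 17:45 UTC.
1 April 2018 is a Sunday, so the first Sunday is April 1 and the second is April 8.
1 October 2018 is a Monday, so Mondays fall on 1, 8, 15, 22, 29; the last is October 29.
At the standard offset (UTC−01:00), 17:45 UTC − 1h = 16:45 Dorir Coast standard time.
Daylight saving runs 8 April – 29 October; the standard-time date in Dorir Coast, March 8, 2018, is outside that window, so Dorir Coast is on standard time at UTC−01:00.
17:45 UTC − 1h = 16:45 Dorir Coast.

16:45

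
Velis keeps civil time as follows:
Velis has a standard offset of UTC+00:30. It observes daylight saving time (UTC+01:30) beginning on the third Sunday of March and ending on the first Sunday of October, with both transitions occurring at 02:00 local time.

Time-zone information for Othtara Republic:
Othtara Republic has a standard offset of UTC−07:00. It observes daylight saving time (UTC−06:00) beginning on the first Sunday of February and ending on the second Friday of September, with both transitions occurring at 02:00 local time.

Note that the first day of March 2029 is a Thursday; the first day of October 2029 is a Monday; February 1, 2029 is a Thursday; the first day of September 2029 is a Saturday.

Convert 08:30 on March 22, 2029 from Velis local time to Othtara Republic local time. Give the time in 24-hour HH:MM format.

01:00

1 March 2029 is a Thursday, so the first Sunday is March 4 and the third is March 18.
1 October 2029 is a Monday, so the first Sunday is October 7.
March 22, 2029 falls between 18 March and 7 October, so daylight saving is in effect and Velis is at UTC+01:30.
08:30 Velis − 1h30m = 07:00 UTC.
1 February 2029 is a Thursday, so the first Sunday is February 4.
1 September 2029 is a Saturday, so the first Friday is September 7 and the second is September 14.
At the standard offset (UTC−07:00), 07:00 UTC − 7h = 00:00 Othtara Republic standard time.
The standard-time date in Othtara Republic, March 22, 2029, falls between 4 February and 14 September, so daylight saving is in effect and Othtara Republic is at UTC−06:00.
07:00 UTC − 6h = 01:00 Othtara Republic.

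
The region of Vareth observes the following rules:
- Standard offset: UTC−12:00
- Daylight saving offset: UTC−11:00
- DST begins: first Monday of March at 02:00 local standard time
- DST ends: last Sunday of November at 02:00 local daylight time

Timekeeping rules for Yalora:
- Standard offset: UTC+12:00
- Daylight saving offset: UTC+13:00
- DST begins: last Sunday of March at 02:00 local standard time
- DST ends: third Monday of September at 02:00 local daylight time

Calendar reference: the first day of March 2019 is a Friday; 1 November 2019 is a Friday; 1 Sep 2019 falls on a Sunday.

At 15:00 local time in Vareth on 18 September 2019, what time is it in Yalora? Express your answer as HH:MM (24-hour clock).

14:00

1 March 2019 is a Friday, so the first Monday is March 4.
1 November 2019 is a Friday, so Sundays fall on 3, 10, 17, 24; the last is November 24.
18 September 2019 lies within the daylight-saving period (4 March – 24 November), so Vareth is on daylight time, UTC−11:00.
15:00 Vareth + 11h = 02:00 UTC (rolling into the next day, 19 September 2019).
1 March 2019 is a Friday, so Sundays fall on 3, 10, 17, 24, 31; the last is March 31.
1 September 2019 is a Sunday, so the first Monday is September 2 and the third is September 16.
At the standard offset (UTC+12:00), 02:00 UTC + 12h = 14:00 Yalora standard time.
The standard-time date in Yalora, 19 September 2019, is outside the daylight-saving period (31 March – 16 September), so Yalora is on standard time, UTC+12:00.
02:00 UTC + 12h = 14:00 Yalora.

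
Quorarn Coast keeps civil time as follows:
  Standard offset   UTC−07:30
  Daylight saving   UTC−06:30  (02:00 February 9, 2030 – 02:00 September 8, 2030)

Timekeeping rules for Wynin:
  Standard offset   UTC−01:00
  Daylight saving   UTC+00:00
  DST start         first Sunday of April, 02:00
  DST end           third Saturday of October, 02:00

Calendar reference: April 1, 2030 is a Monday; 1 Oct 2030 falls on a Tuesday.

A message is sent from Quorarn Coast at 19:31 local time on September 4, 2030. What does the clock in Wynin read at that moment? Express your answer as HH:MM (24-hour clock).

September 4, 2030 lies within the daylight-saving period (9 February – 8 September), so Quorarn Coast is on daylight time, UTC−06:30.
19:31 Quorarn Coast + 6h30m = 02:01 UTC (rolling into the next day, 5 September 2030).
1 April 2030 is a Monday, so the first Sunday is April 7.
1 October 2030 is a Tuesday, so the first Saturday is October 5 and the third is October 19.
At the standard offset (UTC−01:00), 02:01 UTC − 1h = 01:01 Wynin standard time.
Daylight saving runs 7 April – 19 October; the standard-time date in Wynin, September 5, 2030, is inside that window, so Wynin is at UTC+00:00.
02:01 UTC + 0h = 02:01 Wynin.

02:01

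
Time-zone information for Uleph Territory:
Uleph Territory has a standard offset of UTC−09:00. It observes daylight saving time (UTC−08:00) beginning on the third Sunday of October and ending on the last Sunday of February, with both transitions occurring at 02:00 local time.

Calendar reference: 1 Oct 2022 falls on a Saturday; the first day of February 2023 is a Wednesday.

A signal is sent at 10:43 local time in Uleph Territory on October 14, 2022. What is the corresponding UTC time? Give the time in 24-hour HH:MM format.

19:43

1 October 2022 is a Saturday, so the first Sunday is October 2 and the third is October 16.
1 February 2023 is a Wednesday, so Sundays fall on 5, 12, 19, 26; the last is February 26.
Daylight saving runs 16 October 2022 – 26 February 2023; October 14, 2022 is outside that window, so Uleph Territory is on standard time at UTC−09:00.
10:43 local + 9h = 19:43 UTC.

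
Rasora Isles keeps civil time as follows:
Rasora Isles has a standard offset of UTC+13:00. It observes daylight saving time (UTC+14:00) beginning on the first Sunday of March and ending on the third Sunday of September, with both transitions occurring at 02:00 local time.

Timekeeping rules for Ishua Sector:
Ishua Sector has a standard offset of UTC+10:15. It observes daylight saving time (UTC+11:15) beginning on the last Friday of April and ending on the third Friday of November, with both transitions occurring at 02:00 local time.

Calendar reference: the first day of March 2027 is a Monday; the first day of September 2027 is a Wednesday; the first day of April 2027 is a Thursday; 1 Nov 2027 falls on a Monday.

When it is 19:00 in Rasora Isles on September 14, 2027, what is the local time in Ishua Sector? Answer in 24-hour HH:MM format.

16:15

1 March 2027 is a Monday, so the first Sunday is March 7.
1 September 2027 is a Wednesday, so the first Sunday is September 5 and the third is September 19.
September 14, 2027 lies within the daylight-saving period (7 March – 19 September), so Rasora Isles is on daylight time, UTC+14:00.
19:00 Rasora Isles − 14h = 05:00 UTC.
1 April 2027 is a Thursday, so Fridays fall on 2, 9, 16, 23, 30; the last is April 30.
1 November 2027 is a Monday, so the first Friday is November 5 and the third is November 19.
At the standard offset (UTC+10:15), 05:00 UTC + 10h15m = 15:15 Ishua Sector standard time.
The standard-time date in Ishua Sector, September 14, 2027, lies within the daylight-saving period (30 April – 19 November), so Ishua Sector is on daylight time, UTC+11:15.
05:00 UTC + 11h15m = 16:15 Ishua Sector.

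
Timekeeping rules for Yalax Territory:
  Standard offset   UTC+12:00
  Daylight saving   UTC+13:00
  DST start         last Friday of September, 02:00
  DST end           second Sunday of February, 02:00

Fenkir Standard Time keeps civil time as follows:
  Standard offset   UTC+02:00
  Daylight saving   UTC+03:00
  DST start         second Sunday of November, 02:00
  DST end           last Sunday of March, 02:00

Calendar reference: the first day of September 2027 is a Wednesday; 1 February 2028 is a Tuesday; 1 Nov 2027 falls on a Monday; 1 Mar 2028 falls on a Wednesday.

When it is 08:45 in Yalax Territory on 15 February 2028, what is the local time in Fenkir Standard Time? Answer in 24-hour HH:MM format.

23:45

1 September 2027 is a Wednesday, so Fridays fall on 3, 10, 17, 24; the last is September 24.
1 February 2028 is a Tuesday, so the first Sunday is February 6 and the second is February 13.
Daylight saving runs 24 September 2027 – 13 February 2028; 15 February 2028 is outside that window, so Yalax Territory is on standard time at UTC+12:00.
08:45 Yalax Territory − 12h = 20:45 UTC (rolling into the previous day, 14 February 2028).
1 November 2027 is a Monday, so the first Sunday is November 7 and the second is November 14.
1 March 2028 is a Wednesday, so Sundays fall on 5, 12, 19, 26; the last is March 26.
At the standard offset (UTC+02:00), 20:45 UTC + 2h = 22:45 Fenkir Standard Time standard time.
Daylight saving runs 14 November 2027 – 26 March 2028; the standard-time date in Fenkir Standard Time, 14 February 2028, is inside that window, so Fenkir Standard Time is at UTC+03:00.
20:45 UTC + 3h = 23:45 Fenkir Standard Time.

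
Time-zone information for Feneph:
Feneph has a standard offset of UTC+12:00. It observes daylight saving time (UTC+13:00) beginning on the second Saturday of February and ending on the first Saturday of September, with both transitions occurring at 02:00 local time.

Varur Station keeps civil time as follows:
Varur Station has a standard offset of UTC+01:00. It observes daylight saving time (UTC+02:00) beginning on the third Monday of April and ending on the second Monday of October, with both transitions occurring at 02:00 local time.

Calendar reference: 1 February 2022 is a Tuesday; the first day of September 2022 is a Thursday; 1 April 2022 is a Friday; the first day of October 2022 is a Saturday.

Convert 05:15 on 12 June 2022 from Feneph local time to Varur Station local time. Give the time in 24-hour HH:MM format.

1 February 2022 is a Tuesday, so the first Saturday is February 5 and the second is February 12.
1 September 2022 is a Thursday, so the first Saturday is September 3.
12 June 2022 falls between 12 February and 3 September, so daylight saving is in effect and Feneph is at UTC+13:00.
05:15 Feneph − 13h = 16:15 UTC (rolling into the previous day, 11 June 2022).
1 April 2022 is a Friday, so the first Monday is April 4 and the third is April 18.
1 October 2022 is a Saturday, so the first Monday is October 3 and the second is October 10.
At the standard offset (UTC+01:00), 16:15 UTC + 1h = 17:15 Varur Station standard time.
Daylight saving runs 18 April – 10 October; the standard-time date in Varur Station, 11 June 2022, is inside that window, so Varur Station is at UTC+02:00.
16:15 UTC + 2h = 18:15 Varur Station.

18:15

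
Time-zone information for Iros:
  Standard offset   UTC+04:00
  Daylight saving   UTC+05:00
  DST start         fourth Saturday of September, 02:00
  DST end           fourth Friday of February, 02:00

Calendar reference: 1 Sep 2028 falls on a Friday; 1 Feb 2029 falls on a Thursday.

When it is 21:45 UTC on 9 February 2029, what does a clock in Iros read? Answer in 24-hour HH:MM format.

02:45

1 September 2028 is a Friday, so the first Saturday is September 2 and the fourth is September 23.
1 February 2029 is a Thursday, so the first Friday is February 2 and the fourth is February 23.
At the standard offset (UTC+04:00), 21:45 UTC + 4h = 01:45 Iros standard time (rolling into the next day, 10 February 2029).
Daylight saving runs 23 September 2028 – 23 February 2029; the standard-time date in Iros, 10 February 2029, is inside that window, so Iros is at UTC+05:00.
21:45 UTC + 5h = 02:45 local (rolling into the next day, 10 February 2029).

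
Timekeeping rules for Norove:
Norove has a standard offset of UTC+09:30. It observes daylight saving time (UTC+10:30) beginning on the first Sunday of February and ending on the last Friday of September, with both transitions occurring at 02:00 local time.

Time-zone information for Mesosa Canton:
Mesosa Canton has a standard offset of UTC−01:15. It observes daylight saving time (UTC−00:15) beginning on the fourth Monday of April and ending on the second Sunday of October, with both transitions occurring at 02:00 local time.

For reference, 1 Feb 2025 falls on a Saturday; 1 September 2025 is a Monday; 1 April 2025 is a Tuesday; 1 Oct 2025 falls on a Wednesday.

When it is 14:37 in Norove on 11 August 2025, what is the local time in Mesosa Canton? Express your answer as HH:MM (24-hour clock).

1 February 2025 is a Saturday, so the first Sunday is February 2.
1 September 2025 is a Monday, so Fridays fall on 5, 12, 19, 26; the last is September 26.
11 August 2025 falls between 2 February and 26 September, so daylight saving is in effect and Norove is at UTC+10:30.
14:37 Norove − 10h30m = 04:07 UTC.
1 April 2025 is a Tuesday, so the first Monday is April 7 and the fourth is April 28.
1 October 2025 is a Wednesday, so the first Sunday is October 5 and the second is October 12.
At the standard offset (UTC−01:15), 04:07 UTC − 1h15m = 02:52 Mesosa Canton standard time.
The standard-time date in Mesosa Canton, 11 August 2025, lies within the daylight-saving period (28 April – 12 October), so Mesosa Canton is on daylight time, UTC−00:15.
04:07 UTC − 0h15m = 03:52 Mesosa Canton.

03:52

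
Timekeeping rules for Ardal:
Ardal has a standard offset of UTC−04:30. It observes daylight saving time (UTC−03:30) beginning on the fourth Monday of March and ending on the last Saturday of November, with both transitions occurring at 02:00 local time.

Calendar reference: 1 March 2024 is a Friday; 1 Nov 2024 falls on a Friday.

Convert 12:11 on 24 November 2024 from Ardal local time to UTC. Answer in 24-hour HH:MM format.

15:41

1 March 2024 is a Friday, so the first Monday is March 4 and the fourth is March 25.
1 November 2024 is a Friday, so Saturdays fall on 2, 9, 16, 23, 30; the last is November 30.
Daylight saving runs 25 March – 30 November; 24 November 2024 is inside that window, so Ardal is at UTC−03:30.
12:11 local + 3h30m = 15:41 UTC.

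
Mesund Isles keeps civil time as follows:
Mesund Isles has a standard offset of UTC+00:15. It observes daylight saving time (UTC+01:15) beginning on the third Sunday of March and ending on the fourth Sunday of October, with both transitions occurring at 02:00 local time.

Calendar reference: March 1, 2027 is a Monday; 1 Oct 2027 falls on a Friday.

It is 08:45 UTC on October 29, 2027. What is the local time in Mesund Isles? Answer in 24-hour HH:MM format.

09:00

1 March 2027 is a Monday, so the first Sunday is March 7 and the third is March 21.
1 October 2027 is a Friday, so the first Sunday is October 3 and the fourth is October 24.
At the standard offset (UTC+00:15), 08:45 UTC + 0h15m = 09:00 Mesund Isles standard time.
Daylight saving runs 21 March – 24 October; the standard-time date in Mesund Isles, October 29, 2027, is outside that window, so Mesund Isles is on standard time at UTC+00:15.
08:45 UTC + 0h15m = 09:00 local.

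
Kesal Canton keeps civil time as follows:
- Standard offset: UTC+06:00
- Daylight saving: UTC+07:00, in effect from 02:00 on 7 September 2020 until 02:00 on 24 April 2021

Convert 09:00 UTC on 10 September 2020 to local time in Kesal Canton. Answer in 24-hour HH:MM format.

At the standard offset (UTC+06:00), 09:00 UTC + 6h = 15:00 Kesal Canton standard time.
The standard-time date in Kesal Canton, 10 September 2020, falls between 7 September 2020 and 24 April 2021, so daylight saving is in effect and Kesal Canton is at UTC+07:00.
09:00 UTC + 7h = 16:00 local.

16:00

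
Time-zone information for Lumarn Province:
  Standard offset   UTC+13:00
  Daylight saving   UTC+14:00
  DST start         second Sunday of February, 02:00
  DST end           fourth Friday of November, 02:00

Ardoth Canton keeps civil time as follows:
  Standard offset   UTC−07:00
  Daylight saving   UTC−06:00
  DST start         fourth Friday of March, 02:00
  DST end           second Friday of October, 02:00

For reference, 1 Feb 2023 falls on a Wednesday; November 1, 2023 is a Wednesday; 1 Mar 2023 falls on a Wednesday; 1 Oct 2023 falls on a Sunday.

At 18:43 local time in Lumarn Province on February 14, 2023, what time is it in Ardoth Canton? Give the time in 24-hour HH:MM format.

1 February 2023 is a Wednesday, so the first Sunday is February 5 and the second is February 12.
1 November 2023 is a Wednesday, so the first Friday is November 3 and the fourth is November 24.
Daylight saving runs 12 February – 24 November; February 14, 2023 is inside that window, so Lumarn Province is at UTC+14:00.
18:43 Lumarn Province − 14h = 04:43 UTC.
1 March 2023 is a Wednesday, so the first Friday is March 3 and the fourth is March 24.
1 October 2023 is a Sunday, so the first Friday is October 6 and the second is October 13.
At the standard offset (UTC−07:00), 04:43 UTC − 7h = 21:43 Ardoth Canton standard time (rolling into the previous day, 13 February 2023).
The standard-time date in Ardoth Canton, February 13, 2023, is outside the daylight-saving period (24 March – 13 October), so Ardoth Canton is on standard time, UTC−07:00.
04:43 UTC − 7h = 21:43 Ardoth Canton (rolling into the previous day, 13 February 2023).

21:43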